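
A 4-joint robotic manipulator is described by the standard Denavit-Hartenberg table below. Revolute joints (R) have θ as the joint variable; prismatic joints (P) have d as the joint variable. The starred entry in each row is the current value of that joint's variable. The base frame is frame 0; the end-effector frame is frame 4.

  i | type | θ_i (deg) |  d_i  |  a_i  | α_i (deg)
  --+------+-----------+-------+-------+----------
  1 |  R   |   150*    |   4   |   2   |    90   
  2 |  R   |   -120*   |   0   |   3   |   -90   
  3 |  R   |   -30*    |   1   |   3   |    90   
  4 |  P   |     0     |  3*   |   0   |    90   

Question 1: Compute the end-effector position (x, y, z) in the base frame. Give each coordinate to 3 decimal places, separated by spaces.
1.342 3.958 -0.049

after link 1: o_1 = (-1.7321, 1.0000, 4.0000)
after link 2: o_2 = (-0.4330, 0.2500, 1.4019)
after link 3: o_3 = (0.6920, 1.3325, -1.3481)
after link 4: o_4 = (1.3415, 3.9575, -0.0490)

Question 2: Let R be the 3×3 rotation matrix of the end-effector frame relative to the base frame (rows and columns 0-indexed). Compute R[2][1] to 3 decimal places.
End-effector y-axis (col 1 of R) = (0.2165,0.8750,0.4330)
R[2][1] = 0.4330

0.433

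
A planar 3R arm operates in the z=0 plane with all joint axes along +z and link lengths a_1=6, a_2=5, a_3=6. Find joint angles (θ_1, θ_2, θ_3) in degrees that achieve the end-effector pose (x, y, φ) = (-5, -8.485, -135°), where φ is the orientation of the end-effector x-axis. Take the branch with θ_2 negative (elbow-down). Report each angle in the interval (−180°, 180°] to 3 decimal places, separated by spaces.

wrist centre = target − a_3·(cos φ, sin φ) = (-0.7574, -4.2424)
cos θ_2 = (18.5712−6²−5²)/(2·6·5) = -0.7071; θ_2 = -135.0032° (elbow-down)
β = atan2(-4.2424,-0.7574) = -100.1220°; ψ = atan2(-3.5353,2.4643) = -55.1220°
θ_1 = β − ψ = -45.0000°
θ_3 = φ − θ_1 − θ_2 = 45.0032° (wrapped to (-180°,180°])

-45.000 -135.003 45.003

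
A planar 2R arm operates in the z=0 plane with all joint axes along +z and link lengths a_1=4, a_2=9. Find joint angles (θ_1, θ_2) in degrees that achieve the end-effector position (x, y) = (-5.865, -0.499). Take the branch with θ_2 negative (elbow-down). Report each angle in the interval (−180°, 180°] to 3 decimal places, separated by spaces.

-45.003 -149.998

cos θ_2 = (34.6472−4²−9²)/(2·4·9) = -0.8660; θ_2 = -149.9983° (elbow-down)
β = atan2(-0.4990,-5.8650) = -175.1369°; ψ = atan2(-4.5002,-3.7941) = -130.1339°
θ_1 = β − ψ = -45.0030°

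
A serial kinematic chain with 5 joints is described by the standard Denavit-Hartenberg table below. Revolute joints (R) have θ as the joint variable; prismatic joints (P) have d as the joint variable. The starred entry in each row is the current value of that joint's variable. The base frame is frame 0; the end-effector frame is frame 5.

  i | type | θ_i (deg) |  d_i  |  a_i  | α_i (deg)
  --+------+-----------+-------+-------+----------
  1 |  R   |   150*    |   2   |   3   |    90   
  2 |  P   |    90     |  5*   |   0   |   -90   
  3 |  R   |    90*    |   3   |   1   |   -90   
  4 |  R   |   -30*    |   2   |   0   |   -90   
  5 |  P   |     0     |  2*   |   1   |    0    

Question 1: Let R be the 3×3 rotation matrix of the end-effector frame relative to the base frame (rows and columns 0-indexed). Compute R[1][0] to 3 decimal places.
-1.000

End-effector x-axis (col 0 of R) = (0.0000,-1.0000,0.0000)
R[1][0] = -1.0000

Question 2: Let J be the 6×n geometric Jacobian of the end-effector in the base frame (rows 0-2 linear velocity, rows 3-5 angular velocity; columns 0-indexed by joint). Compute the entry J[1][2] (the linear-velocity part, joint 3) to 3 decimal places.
axis z_2 = (0.8660,-0.5000,0.0000); lever o_n−o_2 = (0.0981,-3.3660,-2.0000)
cross product → J_v[:, 2] = (1.0000,1.7321,-2.8660)
J_ω[:, 2] = z_2
entry J[1][2] = 1.7321

1.732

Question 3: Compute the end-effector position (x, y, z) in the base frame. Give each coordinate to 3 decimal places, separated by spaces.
-0.000 2.464 0.000

after link 1: o_1 = (-2.5981, 1.5000, 2.0000)
after link 2: o_2 = (-0.0981, 5.8301, 2.0000)
after link 3: o_3 = (2.0000, 3.4641, 2.0000)
after link 4: o_4 = (2.0000, 3.4641, 0.0000)
after link 5: o_5 = (-0.0000, 2.4641, 0.0000)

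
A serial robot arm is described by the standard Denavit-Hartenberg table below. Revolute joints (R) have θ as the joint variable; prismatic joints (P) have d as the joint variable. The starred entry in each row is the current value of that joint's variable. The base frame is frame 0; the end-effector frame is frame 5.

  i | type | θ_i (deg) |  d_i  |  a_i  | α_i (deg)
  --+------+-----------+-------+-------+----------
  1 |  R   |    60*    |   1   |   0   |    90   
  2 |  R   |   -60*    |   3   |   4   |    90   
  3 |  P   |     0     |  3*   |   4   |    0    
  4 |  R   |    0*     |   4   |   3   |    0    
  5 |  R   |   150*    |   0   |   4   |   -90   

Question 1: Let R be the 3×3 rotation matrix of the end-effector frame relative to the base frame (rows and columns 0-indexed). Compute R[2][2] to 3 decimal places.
End-effector z-axis (col 2 of R) = (-0.8750,0.2165,0.4330)
R[2][2] = 0.4330

0.433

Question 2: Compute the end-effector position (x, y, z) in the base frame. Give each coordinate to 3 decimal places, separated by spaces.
after link 1: o_1 = (0.0000, 0.0000, 1.0000)
after link 2: o_2 = (3.5981, 0.2321, -2.4641)
after link 3: o_3 = (3.2990, -0.2859, -7.4282)
after link 4: o_4 = (2.3170, -1.9869, -12.0263)
after link 5: o_5 = (3.1830, -4.4869, -9.0263)

3.183 -4.487 -9.026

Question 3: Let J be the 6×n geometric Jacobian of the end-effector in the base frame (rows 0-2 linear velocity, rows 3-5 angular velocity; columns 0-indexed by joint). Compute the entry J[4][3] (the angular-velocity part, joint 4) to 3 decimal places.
axis z_3 = (-0.4330,-0.7500,-0.5000); lever o_n−o_3 = (-0.1160,-4.2010,-1.5981)
cross product → J_v[:, 3] = (-0.9019,-0.6340,1.7321)
J_ω[:, 3] = z_3
entry J[4][3] = -0.7500

-0.750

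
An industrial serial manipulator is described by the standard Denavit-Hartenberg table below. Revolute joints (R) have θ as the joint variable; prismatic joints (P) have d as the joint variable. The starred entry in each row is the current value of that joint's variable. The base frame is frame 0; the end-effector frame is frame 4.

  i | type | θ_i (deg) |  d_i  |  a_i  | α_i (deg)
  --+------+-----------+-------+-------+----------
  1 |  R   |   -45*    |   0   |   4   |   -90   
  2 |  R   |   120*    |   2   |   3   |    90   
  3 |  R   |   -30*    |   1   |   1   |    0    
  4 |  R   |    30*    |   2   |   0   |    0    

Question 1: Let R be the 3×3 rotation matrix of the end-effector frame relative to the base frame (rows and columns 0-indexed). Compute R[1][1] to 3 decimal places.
End-effector y-axis (col 1 of R) = (0.7071,0.7071,0.0000)
R[1][1] = 0.7071

0.707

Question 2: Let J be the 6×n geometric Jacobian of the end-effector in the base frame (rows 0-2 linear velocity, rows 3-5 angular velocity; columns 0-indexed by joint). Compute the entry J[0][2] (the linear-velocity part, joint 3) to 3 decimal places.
axis z_2 = (0.6124,-0.6124,-0.5000); lever o_n−o_2 = (1.1774,-1.8845,-2.2500)
cross product → J_v[:, 2] = (0.4356,0.7891,-0.4330)
J_ω[:, 2] = z_2
entry J[0][2] = 0.4356

0.436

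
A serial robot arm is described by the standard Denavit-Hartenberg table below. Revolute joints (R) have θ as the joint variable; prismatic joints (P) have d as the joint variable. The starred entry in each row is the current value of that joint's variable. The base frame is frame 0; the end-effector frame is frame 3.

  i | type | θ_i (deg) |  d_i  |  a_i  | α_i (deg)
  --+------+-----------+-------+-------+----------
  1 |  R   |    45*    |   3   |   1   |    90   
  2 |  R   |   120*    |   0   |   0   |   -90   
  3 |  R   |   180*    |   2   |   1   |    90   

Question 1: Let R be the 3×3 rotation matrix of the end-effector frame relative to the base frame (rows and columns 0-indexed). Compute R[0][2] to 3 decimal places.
-0.707

End-effector z-axis (col 2 of R) = (-0.7071,0.7071,-0.0000)
R[0][2] = -0.7071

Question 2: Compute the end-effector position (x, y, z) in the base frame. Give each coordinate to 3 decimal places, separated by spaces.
-0.164 -0.164 1.134

after link 1: o_1 = (0.7071, 0.7071, 3.0000)
after link 2: o_2 = (0.7071, 0.7071, 3.0000)
after link 3: o_3 = (-0.1641, -0.1641, 1.1340)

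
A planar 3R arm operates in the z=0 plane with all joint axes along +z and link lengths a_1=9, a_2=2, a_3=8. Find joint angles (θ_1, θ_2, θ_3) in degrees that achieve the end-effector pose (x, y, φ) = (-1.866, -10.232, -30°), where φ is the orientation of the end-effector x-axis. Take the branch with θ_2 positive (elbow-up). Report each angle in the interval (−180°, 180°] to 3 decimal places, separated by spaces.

-150.001 30.003 89.997

wrist centre = target − a_3·(cos φ, sin φ) = (-8.7942, -6.2320)
cos θ_2 = (116.1758−9²−2²)/(2·9·2) = 0.8660; θ_2 = 30.0034° (elbow-up)
β = atan2(-6.2320,-8.7942) = -144.6768°; ψ = atan2(1.0001,10.7320) = 5.3240°
θ_1 = β − ψ = -150.0007°
θ_3 = φ − θ_1 − θ_2 = 89.9973° (wrapped to (-180°,180°])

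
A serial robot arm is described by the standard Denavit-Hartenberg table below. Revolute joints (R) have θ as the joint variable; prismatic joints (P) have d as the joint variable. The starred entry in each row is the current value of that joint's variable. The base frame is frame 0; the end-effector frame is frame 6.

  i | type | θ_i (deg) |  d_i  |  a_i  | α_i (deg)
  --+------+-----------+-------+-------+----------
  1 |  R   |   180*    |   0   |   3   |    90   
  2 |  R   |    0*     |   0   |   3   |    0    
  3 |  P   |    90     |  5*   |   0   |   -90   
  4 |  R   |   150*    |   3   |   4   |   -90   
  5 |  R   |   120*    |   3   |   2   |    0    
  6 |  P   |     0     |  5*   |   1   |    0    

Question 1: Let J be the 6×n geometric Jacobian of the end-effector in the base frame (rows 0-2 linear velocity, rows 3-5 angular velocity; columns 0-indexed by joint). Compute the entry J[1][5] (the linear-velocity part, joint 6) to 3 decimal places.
0.866

prismatic axis z_5 = (0.0000,0.8660,-0.5000)
J_v[:, 5] = z_5; J_ω[:, 5] = (0,0,0)
entry J[1][5] = 0.8660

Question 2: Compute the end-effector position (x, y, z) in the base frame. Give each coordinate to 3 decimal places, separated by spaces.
after link 1: o_1 = (-3.0000, 0.0000, 0.0000)
after link 2: o_2 = (-6.0000, 0.0000, 0.0000)
after link 3: o_3 = (-6.0000, 5.0000, 0.0000)
after link 4: o_4 = (-3.0000, 3.0000, -3.4641)
after link 5: o_5 = (-4.7321, 6.0981, -4.0981)
after link 6: o_6 = (-5.5981, 10.6782, -6.1651)

-5.598 10.678 -6.165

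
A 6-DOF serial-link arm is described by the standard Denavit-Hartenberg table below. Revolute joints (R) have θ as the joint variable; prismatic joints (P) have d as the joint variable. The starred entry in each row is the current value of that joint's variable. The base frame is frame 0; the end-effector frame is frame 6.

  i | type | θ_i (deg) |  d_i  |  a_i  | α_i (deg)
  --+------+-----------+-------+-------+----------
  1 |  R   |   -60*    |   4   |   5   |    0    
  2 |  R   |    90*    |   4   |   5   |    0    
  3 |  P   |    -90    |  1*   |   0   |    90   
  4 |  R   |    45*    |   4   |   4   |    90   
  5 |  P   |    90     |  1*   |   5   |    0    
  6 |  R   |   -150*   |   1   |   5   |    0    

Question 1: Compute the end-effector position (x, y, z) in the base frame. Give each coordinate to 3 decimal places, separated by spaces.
after link 1: o_1 = (2.5000, -4.3301, 4.0000)
after link 2: o_2 = (6.8301, -1.8301, 8.0000)
after link 3: o_3 = (6.8301, -1.8301, 9.0000)
after link 4: o_4 = (4.7802, -6.2796, 11.8284)
after link 5: o_5 = (0.8037, -9.3920, 11.1213)
after link 6: o_6 = (5.7911, -9.3702, 12.1820)

5.791 -9.370 12.182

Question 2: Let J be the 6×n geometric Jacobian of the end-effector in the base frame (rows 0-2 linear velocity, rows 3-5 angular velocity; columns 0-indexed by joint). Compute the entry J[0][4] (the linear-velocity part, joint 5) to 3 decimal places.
prismatic axis z_4 = (0.3536,-0.6124,-0.7071)
J_v[:, 4] = z_4; J_ω[:, 4] = (0,0,0)
entry J[0][4] = 0.3536

0.354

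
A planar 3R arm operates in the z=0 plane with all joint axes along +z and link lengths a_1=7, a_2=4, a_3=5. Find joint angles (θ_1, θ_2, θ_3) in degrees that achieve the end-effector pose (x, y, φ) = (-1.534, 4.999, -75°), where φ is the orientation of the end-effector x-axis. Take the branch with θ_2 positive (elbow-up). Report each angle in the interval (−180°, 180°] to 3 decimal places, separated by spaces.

wrist centre = target − a_3·(cos φ, sin φ) = (-2.8281, 9.8286)
cos θ_2 = (104.6001−7²−4²)/(2·7·4) = 0.7071; θ_2 = 44.9970° (elbow-up)
β = atan2(9.8286,-2.8281) = 106.0527°; ψ = atan2(2.8283,9.8286) = 16.0537°
θ_1 = β − ψ = 89.9989°
θ_3 = φ − θ_1 − θ_2 = 150.0041° (wrapped to (-180°,180°])

89.999 44.997 150.004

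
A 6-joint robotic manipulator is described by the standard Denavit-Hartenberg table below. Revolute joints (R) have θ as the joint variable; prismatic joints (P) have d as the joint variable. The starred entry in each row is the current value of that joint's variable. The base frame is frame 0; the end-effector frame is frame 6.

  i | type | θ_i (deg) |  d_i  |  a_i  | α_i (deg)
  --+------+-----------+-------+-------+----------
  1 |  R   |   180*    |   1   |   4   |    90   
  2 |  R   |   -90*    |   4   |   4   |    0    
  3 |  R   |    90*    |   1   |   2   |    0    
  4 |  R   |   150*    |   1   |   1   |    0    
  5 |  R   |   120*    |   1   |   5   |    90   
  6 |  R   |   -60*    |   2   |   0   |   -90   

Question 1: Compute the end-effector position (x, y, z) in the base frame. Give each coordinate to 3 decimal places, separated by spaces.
-3.134 7.000 -7.500

after link 1: o_1 = (-4.0000, 0.0000, 1.0000)
after link 2: o_2 = (-4.0000, 4.0000, -3.0000)
after link 3: o_3 = (-6.0000, 5.0000, -3.0000)
after link 4: o_4 = (-5.1340, 6.0000, -2.5000)
after link 5: o_5 = (-5.1340, 7.0000, -7.5000)
after link 6: o_6 = (-3.1340, 7.0000, -7.5000)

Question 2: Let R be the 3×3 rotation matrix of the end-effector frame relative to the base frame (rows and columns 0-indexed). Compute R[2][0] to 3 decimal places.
End-effector x-axis (col 0 of R) = (0.0000,-0.8660,-0.5000)
R[2][0] = -0.5000

-0.500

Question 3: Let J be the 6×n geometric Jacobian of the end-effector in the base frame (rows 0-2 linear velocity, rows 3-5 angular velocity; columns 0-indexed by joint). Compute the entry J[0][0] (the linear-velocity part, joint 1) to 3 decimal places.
-7.000

axis z_0 = ẑ; lever o_n−o_0 = (-3.1340,7.0000,-7.5000)
cross product → J_v[:, 0] = (-7.0000,-3.1340,0.0000)
J_ω[:, 0] = z_0
entry J[0][0] = -7.0000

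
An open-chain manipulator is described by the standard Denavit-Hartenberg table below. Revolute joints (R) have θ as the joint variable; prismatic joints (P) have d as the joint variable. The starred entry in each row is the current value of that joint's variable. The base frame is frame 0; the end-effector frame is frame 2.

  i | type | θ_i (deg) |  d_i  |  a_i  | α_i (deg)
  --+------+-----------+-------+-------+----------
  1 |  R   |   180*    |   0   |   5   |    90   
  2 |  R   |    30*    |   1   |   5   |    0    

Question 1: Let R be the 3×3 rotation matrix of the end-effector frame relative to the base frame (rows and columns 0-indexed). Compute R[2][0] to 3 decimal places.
0.500

End-effector x-axis (col 0 of R) = (-0.8660,0.0000,0.5000)
R[2][0] = 0.5000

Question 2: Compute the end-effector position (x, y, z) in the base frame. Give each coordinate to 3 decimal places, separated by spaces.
-9.330 1.000 2.500

after link 1: o_1 = (-5.0000, 0.0000, 0.0000)
after link 2: o_2 = (-9.3301, 1.0000, 2.5000)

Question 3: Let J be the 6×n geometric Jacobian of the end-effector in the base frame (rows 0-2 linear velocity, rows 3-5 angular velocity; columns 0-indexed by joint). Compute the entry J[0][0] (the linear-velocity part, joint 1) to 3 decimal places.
axis z_0 = ẑ; lever o_n−o_0 = (-9.3301,1.0000,2.5000)
cross product → J_v[:, 0] = (-1.0000,-9.3301,0.0000)
J_ω[:, 0] = z_0
entry J[0][0] = -1.0000

-1.000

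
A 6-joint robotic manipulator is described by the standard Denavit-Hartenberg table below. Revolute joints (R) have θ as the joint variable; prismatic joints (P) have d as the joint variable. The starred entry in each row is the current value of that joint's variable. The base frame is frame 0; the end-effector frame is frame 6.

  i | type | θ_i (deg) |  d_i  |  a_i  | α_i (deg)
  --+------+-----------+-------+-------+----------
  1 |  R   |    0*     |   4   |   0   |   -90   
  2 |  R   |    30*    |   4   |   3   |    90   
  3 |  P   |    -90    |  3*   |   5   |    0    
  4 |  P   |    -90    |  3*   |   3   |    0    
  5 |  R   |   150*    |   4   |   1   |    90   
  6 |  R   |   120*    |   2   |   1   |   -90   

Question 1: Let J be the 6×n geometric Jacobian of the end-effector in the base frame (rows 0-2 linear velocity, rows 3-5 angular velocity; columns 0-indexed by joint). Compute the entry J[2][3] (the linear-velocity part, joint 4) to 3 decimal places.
0.866

prismatic axis z_3 = (0.5000,0.0000,0.8660)
J_v[:, 3] = z_3; J_ω[:, 3] = (0,0,0)
entry J[2][3] = 0.8660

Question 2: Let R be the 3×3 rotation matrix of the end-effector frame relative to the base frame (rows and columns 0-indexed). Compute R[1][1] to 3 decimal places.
End-effector y-axis (col 1 of R) = (0.4330,0.8660,-0.2500)
R[1][1] = 0.8660

0.866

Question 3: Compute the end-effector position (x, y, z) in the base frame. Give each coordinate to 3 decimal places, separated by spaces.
4.942 -2.982 13.694

after link 1: o_1 = (0.0000, 0.0000, 4.0000)
after link 2: o_2 = (2.5981, 4.0000, 2.5000)
after link 3: o_3 = (4.0981, -1.0000, 5.0981)
after link 4: o_4 = (3.0000, -1.0000, 9.1962)
after link 5: o_5 = (5.7500, -1.5000, 12.2272)
after link 6: o_6 = (4.9420, -2.9821, 13.6937)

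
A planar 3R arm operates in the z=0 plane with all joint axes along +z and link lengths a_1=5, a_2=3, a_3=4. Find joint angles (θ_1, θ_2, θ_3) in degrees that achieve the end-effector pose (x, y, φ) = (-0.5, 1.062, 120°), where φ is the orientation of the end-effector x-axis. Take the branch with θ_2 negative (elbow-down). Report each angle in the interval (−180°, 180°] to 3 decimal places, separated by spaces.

wrist centre = target − a_3·(cos φ, sin φ) = (1.5000, -2.4021)
cos θ_2 = (8.0201−5²−3²)/(2·5·3) = -0.8660; θ_2 = -149.9967° (elbow-down)
β = atan2(-2.4021,1.5000) = -58.0172°; ψ = atan2(-1.5001,2.4020) = -31.9864°
θ_1 = β − ψ = -26.0308°
θ_3 = φ − θ_1 − θ_2 = -63.9725° (wrapped to (-180°,180°])

-26.031 -149.997 -63.972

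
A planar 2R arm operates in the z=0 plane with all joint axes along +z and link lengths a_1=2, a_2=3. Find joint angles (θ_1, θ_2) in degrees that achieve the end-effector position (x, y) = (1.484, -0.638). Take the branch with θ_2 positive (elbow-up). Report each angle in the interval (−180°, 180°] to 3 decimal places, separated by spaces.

cos θ_2 = (2.6093−2²−3²)/(2·2·3) = -0.8659; θ_2 = 149.9847° (elbow-up)
β = atan2(-0.6380,1.4840) = -23.2638°; ψ = atan2(1.5007,-0.5977) = 111.7157°
θ_1 = β − ψ = -134.9795°

-134.979 149.985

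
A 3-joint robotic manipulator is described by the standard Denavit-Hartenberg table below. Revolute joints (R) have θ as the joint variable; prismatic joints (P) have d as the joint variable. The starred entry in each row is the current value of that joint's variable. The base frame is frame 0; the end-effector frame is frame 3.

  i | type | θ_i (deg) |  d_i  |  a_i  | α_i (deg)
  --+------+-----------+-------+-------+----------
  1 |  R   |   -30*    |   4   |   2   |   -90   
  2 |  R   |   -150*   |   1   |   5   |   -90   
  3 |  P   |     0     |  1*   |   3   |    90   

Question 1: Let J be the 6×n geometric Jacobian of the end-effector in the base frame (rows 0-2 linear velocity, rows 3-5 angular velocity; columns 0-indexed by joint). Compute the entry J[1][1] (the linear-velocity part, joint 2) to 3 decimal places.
-2.433

axis z_1 = (0.5000,0.8660,0.0000); lever o_n−o_1 = (-5.0670,4.0801,4.8660)
cross product → J_v[:, 1] = (4.2141,-2.4330,6.4282)
J_ω[:, 1] = z_1
entry J[1][1] = -2.4330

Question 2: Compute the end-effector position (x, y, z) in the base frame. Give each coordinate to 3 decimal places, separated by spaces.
after link 1: o_1 = (1.7321, -1.0000, 4.0000)
after link 2: o_2 = (-1.5179, 2.0311, 6.5000)
after link 3: o_3 = (-3.3349, 3.0801, 8.8660)

-3.335 3.080 8.866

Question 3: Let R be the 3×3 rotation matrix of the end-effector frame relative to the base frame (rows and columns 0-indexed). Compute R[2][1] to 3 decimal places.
End-effector y-axis (col 1 of R) = (0.4330,-0.2500,0.8660)
R[2][1] = 0.8660

0.866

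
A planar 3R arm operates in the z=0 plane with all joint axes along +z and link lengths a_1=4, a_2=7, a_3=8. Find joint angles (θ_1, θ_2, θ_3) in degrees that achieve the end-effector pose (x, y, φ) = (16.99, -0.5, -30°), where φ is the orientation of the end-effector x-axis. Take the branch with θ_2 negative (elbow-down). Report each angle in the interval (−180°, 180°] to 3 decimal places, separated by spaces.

wrist centre = target − a_3·(cos φ, sin φ) = (10.0618, 3.5000)
cos θ_2 = (113.4898−4²−7²)/(2·4·7) = 0.8659; θ_2 = -30.0157° (elbow-down)
β = atan2(3.5000,10.0618) = 19.1803°; ψ = atan2(-3.5017,10.0612) = -19.1897°
θ_1 = β − ψ = 38.3700°
θ_3 = φ − θ_1 − θ_2 = -38.3543° (wrapped to (-180°,180°])

38.370 -30.016 -38.354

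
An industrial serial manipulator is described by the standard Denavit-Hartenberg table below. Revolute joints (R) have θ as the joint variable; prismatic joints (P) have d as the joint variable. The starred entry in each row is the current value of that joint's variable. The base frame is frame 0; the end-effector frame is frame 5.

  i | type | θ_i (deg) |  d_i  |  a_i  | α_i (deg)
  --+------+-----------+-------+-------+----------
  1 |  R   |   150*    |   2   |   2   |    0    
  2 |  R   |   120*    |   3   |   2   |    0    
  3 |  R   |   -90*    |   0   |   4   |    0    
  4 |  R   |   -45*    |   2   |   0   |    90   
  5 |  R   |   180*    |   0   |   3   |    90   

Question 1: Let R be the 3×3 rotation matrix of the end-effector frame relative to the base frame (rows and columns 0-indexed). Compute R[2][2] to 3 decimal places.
1.000

End-effector z-axis (col 2 of R) = (-0.0000,0.0000,1.0000)
R[2][2] = 1.0000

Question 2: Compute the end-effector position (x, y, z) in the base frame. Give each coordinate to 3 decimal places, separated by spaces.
after link 1: o_1 = (-1.7321, 1.0000, 2.0000)
after link 2: o_2 = (-1.7321, -1.0000, 5.0000)
after link 3: o_3 = (-5.7321, -1.0000, 5.0000)
after link 4: o_4 = (-5.7321, -1.0000, 7.0000)
after link 5: o_5 = (-3.6107, -3.1213, 7.0000)

-3.611 -3.121 7.000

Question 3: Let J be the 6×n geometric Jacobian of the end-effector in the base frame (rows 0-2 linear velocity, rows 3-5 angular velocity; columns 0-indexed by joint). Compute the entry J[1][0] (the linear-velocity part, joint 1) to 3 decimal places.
axis z_0 = ẑ; lever o_n−o_0 = (-3.6107,-3.1213,7.0000)
cross product → J_v[:, 0] = (3.1213,-3.6107,0.0000)
J_ω[:, 0] = z_0
entry J[1][0] = -3.6107

-3.611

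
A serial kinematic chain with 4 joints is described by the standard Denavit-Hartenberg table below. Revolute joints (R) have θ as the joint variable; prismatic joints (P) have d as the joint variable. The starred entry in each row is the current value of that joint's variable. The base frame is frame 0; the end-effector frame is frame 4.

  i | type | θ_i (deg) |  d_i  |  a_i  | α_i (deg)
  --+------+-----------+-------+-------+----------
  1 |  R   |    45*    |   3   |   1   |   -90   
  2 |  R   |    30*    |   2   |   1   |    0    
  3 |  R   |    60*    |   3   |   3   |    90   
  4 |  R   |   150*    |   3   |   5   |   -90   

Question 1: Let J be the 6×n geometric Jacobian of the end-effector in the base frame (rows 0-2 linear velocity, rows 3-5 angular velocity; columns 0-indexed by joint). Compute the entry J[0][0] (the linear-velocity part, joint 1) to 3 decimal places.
-8.744

axis z_0 = ẑ; lever o_n−o_0 = (-1.8625,8.7441,3.8301)
cross product → J_v[:, 0] = (-8.7441,-1.8625,0.0000)
J_ω[:, 0] = z_0
entry J[0][0] = -8.7441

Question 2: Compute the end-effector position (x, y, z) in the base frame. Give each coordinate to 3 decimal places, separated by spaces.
after link 1: o_1 = (0.7071, 0.7071, 3.0000)
after link 2: o_2 = (-0.0947, 2.7337, 2.5000)
after link 3: o_3 = (-2.2161, 4.8550, -0.5000)
after link 4: o_4 = (-1.8625, 8.7441, 3.8301)

-1.863 8.744 3.830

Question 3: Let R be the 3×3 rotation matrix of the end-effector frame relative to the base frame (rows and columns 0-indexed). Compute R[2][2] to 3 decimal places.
0.500

End-effector z-axis (col 2 of R) = (0.6124,-0.6124,0.5000)
R[2][2] = 0.5000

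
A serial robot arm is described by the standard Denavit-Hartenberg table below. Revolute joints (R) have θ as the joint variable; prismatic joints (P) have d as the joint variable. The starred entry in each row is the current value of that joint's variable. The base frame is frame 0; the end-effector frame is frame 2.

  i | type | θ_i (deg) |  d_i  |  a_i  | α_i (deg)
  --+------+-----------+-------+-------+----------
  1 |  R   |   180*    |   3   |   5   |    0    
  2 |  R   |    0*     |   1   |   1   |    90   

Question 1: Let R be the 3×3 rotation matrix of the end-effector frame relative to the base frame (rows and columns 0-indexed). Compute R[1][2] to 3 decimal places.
1.000

End-effector z-axis (col 2 of R) = (0.0000,1.0000,0.0000)
R[1][2] = 1.0000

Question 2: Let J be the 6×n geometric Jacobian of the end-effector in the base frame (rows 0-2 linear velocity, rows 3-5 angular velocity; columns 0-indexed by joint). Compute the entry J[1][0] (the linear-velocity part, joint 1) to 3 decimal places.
axis z_0 = ẑ; lever o_n−o_0 = (-6.0000,0.0000,4.0000)
cross product → J_v[:, 0] = (-0.0000,-6.0000,0.0000)
J_ω[:, 0] = z_0
entry J[1][0] = -6.0000

-6.000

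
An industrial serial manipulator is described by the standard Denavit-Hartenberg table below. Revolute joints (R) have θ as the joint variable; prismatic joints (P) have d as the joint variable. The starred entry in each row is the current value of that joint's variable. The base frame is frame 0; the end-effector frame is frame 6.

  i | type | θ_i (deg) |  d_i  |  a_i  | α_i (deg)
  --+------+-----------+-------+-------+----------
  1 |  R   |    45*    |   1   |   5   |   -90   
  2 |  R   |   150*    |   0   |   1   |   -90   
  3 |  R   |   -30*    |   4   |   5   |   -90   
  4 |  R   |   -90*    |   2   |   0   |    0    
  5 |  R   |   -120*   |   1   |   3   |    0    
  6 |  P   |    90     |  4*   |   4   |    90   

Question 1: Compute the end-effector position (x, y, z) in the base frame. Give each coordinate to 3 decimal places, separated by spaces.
2.603 -5.686 3.741

after link 1: o_1 = (3.5355, 3.5355, 1.0000)
after link 2: o_2 = (2.9232, 2.9232, 0.5000)
after link 3: o_3 = (-2.9105, 0.6251, 1.7990)
after link 4: o_4 = (-2.2981, -1.2121, 1.2990)
after link 5: o_5 = (0.8348, -1.1410, 0.8750)
after link 6: o_6 = (2.6026, -5.6864, 3.7410)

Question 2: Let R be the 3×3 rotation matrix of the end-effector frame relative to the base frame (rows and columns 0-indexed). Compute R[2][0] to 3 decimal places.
End-effector x-axis (col 0 of R) = (0.1358,-0.2178,0.9665)
R[2][0] = 0.9665

0.967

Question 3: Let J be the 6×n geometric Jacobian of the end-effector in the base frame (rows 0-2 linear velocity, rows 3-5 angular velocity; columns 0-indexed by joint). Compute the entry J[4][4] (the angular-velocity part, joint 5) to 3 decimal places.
axis z_4 = (0.3062,-0.9186,-0.2500); lever o_n−o_4 = (4.9007,-4.4744,2.4420)
cross product → J_v[:, 4] = (-3.3617,-1.9729,3.1316)
J_ω[:, 4] = z_4
entry J[4][4] = -0.9186

-0.919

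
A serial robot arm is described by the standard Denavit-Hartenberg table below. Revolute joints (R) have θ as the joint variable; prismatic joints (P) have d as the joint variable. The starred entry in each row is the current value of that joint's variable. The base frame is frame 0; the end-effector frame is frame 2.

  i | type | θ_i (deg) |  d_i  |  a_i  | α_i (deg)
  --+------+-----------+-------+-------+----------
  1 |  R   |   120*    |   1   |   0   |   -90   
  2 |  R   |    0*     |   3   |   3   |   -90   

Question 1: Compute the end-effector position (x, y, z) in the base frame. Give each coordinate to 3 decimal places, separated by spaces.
-4.098 1.098 1.000

after link 1: o_1 = (0.0000, 0.0000, 1.0000)
after link 2: o_2 = (-4.0981, 1.0981, 1.0000)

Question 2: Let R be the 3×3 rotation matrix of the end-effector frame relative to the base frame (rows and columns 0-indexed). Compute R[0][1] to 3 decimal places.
End-effector y-axis (col 1 of R) = (0.8660,0.5000,-0.0000)
R[0][1] = 0.8660

0.866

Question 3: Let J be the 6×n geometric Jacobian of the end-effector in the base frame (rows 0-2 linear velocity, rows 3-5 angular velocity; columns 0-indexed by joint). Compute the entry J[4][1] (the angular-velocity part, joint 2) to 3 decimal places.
axis z_1 = (-0.8660,-0.5000,0.0000); lever o_n−o_1 = (-4.0981,1.0981,0.0000)
cross product → J_v[:, 1] = (-0.0000,-0.0000,-3.0000)
J_ω[:, 1] = z_1
entry J[4][1] = -0.5000

-0.500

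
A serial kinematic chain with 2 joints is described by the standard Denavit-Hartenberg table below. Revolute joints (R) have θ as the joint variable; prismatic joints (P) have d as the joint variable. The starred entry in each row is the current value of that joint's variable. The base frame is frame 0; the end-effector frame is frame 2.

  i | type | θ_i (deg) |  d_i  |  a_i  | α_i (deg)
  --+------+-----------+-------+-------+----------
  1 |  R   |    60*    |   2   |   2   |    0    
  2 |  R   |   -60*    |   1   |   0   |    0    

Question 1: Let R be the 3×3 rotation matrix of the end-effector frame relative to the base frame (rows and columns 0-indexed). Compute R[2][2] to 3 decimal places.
End-effector z-axis (col 2 of R) = (0.0000,0.0000,1.0000)
R[2][2] = 1.0000

1.000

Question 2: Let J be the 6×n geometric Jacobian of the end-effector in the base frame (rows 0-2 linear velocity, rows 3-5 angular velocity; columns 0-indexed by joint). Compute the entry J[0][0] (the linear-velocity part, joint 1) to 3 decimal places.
-1.732

axis z_0 = ẑ; lever o_n−o_0 = (1.0000,1.7321,3.0000)
cross product → J_v[:, 0] = (-1.7321,1.0000,0.0000)
J_ω[:, 0] = z_0
entry J[0][0] = -1.7321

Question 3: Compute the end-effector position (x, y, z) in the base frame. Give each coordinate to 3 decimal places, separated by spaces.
after link 1: o_1 = (1.0000, 1.7321, 2.0000)
after link 2: o_2 = (1.0000, 1.7321, 3.0000)

1.000 1.732 3.000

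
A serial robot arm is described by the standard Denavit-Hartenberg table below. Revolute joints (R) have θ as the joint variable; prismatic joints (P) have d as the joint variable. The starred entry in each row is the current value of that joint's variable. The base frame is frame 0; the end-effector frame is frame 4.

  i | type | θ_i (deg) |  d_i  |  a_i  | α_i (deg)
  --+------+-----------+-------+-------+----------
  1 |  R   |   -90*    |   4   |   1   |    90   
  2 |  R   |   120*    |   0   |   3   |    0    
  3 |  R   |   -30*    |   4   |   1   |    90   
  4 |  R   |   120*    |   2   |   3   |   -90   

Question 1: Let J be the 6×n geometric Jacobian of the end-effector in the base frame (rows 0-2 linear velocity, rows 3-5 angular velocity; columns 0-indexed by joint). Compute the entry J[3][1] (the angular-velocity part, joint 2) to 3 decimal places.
-1.000

axis z_1 = (-1.0000,-0.0000,0.0000); lever o_n−o_1 = (-6.5981,-0.5000,2.0981)
cross product → J_v[:, 1] = (-0.0000,2.0981,0.5000)
J_ω[:, 1] = z_1
entry J[3][1] = -1.0000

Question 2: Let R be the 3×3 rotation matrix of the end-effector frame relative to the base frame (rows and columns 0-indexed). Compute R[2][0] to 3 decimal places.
-0.500

End-effector x-axis (col 0 of R) = (-0.8660,0.0000,-0.5000)
R[2][0] = -0.5000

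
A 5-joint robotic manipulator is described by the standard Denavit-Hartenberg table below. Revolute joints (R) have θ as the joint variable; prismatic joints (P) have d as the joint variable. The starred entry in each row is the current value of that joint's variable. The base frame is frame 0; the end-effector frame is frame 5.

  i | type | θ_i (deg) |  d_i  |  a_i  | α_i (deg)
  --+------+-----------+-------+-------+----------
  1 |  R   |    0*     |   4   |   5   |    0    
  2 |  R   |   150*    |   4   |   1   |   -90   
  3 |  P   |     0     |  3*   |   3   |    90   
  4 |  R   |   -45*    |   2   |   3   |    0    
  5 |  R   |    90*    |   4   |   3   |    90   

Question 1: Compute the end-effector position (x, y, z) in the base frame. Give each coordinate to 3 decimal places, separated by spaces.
-3.638 1.523 14.000

after link 1: o_1 = (5.0000, 0.0000, 4.0000)
after link 2: o_2 = (4.1340, 0.5000, 8.0000)
after link 3: o_3 = (0.0359, -0.5981, 8.0000)
after link 4: o_4 = (-0.7406, 2.2997, 10.0000)
after link 5: o_5 = (-3.6383, 1.5232, 14.0000)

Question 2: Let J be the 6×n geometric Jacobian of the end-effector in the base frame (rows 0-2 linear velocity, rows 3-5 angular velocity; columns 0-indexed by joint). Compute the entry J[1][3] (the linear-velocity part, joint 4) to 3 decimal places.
-3.674

axis z_3 = (0.0000,0.0000,1.0000); lever o_n−o_3 = (-3.6742,2.1213,6.0000)
cross product → J_v[:, 3] = (-2.1213,-3.6742,0.0000)
J_ω[:, 3] = z_3
entry J[1][3] = -3.6742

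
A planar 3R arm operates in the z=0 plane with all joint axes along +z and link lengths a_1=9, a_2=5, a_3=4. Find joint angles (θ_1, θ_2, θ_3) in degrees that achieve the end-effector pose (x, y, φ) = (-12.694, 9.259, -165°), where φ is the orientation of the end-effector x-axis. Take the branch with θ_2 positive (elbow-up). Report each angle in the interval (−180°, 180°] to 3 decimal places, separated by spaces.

wrist centre = target − a_3·(cos φ, sin φ) = (-8.8303, 10.2943)
cos θ_2 = (183.9463−9²−5²)/(2·9·5) = 0.8661; θ_2 = 29.9949° (elbow-up)
β = atan2(10.2943,-8.8303) = 130.6226°; ψ = atan2(2.4996,13.3303) = 10.6204°
θ_1 = β − ψ = 120.0022°
θ_3 = φ − θ_1 − θ_2 = 45.0029° (wrapped to (-180°,180°])

120.002 29.995 45.003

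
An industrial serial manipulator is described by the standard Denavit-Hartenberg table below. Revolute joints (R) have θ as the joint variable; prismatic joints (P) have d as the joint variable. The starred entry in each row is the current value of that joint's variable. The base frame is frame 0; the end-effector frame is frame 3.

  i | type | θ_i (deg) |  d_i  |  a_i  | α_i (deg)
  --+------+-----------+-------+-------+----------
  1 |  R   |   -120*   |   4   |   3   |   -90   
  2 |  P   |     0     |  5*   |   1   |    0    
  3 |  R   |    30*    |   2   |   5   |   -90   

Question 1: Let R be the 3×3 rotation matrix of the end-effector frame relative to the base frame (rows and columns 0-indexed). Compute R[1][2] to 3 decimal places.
0.433

End-effector z-axis (col 2 of R) = (0.2500,0.4330,-0.8660)
R[1][2] = 0.4330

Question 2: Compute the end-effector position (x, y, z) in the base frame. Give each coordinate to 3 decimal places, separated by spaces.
1.897 -10.714 1.500

after link 1: o_1 = (-1.5000, -2.5981, 4.0000)
after link 2: o_2 = (2.3301, -5.9641, 4.0000)
after link 3: o_3 = (1.8971, -10.7141, 1.5000)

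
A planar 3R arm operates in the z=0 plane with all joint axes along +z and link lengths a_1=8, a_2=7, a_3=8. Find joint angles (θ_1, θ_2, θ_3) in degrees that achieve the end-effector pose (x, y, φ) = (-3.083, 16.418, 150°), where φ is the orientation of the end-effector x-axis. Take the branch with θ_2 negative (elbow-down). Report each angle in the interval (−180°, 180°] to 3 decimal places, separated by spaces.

wrist centre = target − a_3·(cos φ, sin φ) = (3.8452, 12.4180)
cos θ_2 = (168.9923−8²−7²)/(2·8·7) = 0.4999; θ_2 = -60.0045° (elbow-down)
β = atan2(12.4180,3.8452) = 72.7950°; ψ = atan2(-6.0625,11.4995) = -27.7978°
θ_1 = β − ψ = 100.5928°
θ_3 = φ − θ_1 − θ_2 = 109.4117° (wrapped to (-180°,180°])

100.593 -60.005 109.412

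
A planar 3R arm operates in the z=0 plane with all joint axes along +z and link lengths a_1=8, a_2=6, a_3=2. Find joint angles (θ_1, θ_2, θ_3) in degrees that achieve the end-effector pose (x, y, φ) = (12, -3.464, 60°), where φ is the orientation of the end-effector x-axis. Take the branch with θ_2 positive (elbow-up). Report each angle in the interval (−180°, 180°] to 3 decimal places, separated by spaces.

-50.570 60.001 50.569

wrist centre = target − a_3·(cos φ, sin φ) = (11.0000, -5.1961)
cos θ_2 = (147.9989−8²−6²)/(2·8·6) = 0.5000; θ_2 = 60.0007° (elbow-up)
β = atan2(-5.1961,11.0000) = -25.2846°; ψ = atan2(5.1962,10.9999) = 25.2853°
θ_1 = β − ψ = -50.5699°
θ_3 = φ − θ_1 − θ_2 = 50.5691° (wrapped to (-180°,180°])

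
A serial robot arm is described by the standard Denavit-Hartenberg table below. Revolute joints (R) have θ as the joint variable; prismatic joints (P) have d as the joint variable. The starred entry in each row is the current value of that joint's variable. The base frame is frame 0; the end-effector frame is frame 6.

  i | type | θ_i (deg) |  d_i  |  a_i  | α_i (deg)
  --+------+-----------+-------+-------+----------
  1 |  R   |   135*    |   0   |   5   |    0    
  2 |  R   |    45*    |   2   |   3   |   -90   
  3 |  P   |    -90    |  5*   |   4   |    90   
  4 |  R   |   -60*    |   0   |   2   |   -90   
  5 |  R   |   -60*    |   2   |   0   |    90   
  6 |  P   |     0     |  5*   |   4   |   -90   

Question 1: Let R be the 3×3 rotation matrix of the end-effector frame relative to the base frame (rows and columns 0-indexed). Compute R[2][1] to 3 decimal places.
0.433

End-effector y-axis (col 1 of R) = (-0.5000,0.7500,0.4330)
R[2][1] = 0.4330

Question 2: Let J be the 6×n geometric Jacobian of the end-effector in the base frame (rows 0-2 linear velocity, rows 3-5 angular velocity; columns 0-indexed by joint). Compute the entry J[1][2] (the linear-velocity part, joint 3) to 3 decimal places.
prismatic axis z_2 = (-0.0000,-1.0000,0.0000)
J_v[:, 2] = z_2; J_ω[:, 2] = (0,0,0)
entry J[1][2] = -1.0000

-1.000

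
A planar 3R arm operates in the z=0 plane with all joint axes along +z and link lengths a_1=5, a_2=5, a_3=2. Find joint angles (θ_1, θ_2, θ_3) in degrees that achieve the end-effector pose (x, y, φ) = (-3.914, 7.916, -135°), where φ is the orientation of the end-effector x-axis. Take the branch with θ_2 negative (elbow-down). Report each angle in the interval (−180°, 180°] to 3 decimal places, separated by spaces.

119.998 -29.999 135.001

wrist centre = target − a_3·(cos φ, sin φ) = (-2.4998, 9.3302)
cos θ_2 = (93.3018−5²−5²)/(2·5·5) = 0.8660; θ_2 = -29.9987° (elbow-down)
β = atan2(9.3302,-2.4998) = 104.9986°; ψ = atan2(-2.4999,9.3302) = -14.9994°
θ_1 = β − ψ = 119.9980°
θ_3 = φ − θ_1 − θ_2 = 135.0007° (wrapped to (-180°,180°])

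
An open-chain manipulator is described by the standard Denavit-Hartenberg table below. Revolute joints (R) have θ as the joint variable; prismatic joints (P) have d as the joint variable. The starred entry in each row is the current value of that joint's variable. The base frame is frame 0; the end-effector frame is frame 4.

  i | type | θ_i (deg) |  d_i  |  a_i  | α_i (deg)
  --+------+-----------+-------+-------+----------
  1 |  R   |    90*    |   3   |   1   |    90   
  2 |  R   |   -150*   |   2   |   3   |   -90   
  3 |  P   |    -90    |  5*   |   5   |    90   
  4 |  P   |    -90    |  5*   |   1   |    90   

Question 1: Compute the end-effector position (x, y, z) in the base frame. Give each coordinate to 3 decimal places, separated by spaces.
7.000 4.732 0.536

after link 1: o_1 = (0.0000, 1.0000, 3.0000)
after link 2: o_2 = (2.0000, -1.5981, 1.5000)
after link 3: o_3 = (7.0000, 0.9019, -2.8301)
after link 4: o_4 = (7.0000, 4.7321, 0.5359)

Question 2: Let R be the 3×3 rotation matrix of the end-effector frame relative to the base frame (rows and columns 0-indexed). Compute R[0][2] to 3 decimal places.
-1.000

End-effector z-axis (col 2 of R) = (-1.0000,0.0000,-0.0000)
R[0][2] = -1.0000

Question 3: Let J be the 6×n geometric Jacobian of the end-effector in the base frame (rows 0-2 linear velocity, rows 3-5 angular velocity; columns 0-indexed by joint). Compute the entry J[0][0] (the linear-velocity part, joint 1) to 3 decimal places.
-4.732

axis z_0 = ẑ; lever o_n−o_0 = (7.0000,4.7321,0.5359)
cross product → J_v[:, 0] = (-4.7321,7.0000,0.0000)
J_ω[:, 0] = z_0
entry J[0][0] = -4.7321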